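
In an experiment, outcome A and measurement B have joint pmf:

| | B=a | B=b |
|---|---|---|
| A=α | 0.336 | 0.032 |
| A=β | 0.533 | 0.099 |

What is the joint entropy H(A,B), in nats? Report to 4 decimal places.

1.0409 nats

H(A,B) = −Σ p(x,y)·ln p(x,y) over all 4 cells.
  cell (α,a): −0.336·ln0.336 = 0.36646
  cell (α,b): −0.032·ln0.032 = 0.11014
  cell (β,a): −0.533·ln0.533 = 0.33538
  cell (β,b): −0.099·ln0.099 = 0.22895
Sum = 1.0409 nats.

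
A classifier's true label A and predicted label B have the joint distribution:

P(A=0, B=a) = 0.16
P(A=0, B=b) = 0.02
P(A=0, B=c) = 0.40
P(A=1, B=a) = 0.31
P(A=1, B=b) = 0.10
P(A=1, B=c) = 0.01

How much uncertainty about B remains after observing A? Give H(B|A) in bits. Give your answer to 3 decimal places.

Chain rule: H(B|A) = H(A,B) − H(A).
Marginals: p(A) = (0.5800, 0.4200), p(B) = (0.4700, 0.1200, 0.4100).
H(A,B) = 1.9871 bits; H(A) = 0.9815 bits.
H(B|A) = 1.9871 − 0.9815 = 1.006 bits.

1.006 bits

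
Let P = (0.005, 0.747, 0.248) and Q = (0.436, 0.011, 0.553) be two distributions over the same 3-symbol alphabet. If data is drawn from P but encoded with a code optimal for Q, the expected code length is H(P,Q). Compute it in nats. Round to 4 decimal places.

H(P,Q) = −Σ p·ln q.
  −0.005·ln(0.436) = 0.00415
  −0.747·ln(0.011) = 3.36887
  −0.248·ln(0.553) = 0.14691
H(P,Q) = 3.5199 nats.

3.5199 nats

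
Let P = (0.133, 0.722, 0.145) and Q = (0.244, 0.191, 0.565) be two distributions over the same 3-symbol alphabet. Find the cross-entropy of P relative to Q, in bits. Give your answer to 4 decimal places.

H(P,Q) = −Σ p·log₂ q.
  −0.133·log₂(0.244) = 0.27066
  −0.722·log₂(0.191) = 1.72439
  −0.145·log₂(0.565) = 0.11943
H(P,Q) = 2.1145 bits.

2.1145 bits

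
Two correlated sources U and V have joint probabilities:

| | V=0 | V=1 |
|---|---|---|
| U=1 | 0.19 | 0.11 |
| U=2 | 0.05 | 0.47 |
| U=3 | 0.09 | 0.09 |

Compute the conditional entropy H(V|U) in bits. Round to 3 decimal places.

0.702 bits

Marginals: p(U) = (0.3000, 0.5200, 0.1800), p(V) = (0.3300, 0.6700).
H(V|U) = Σ p(U) · H(V|U=·).
  U=1: p=0.3000, H(V|U=1) = 0.9481
  U=2: p=0.5200, H(V|U=2) = 0.4567
  U=3: p=0.1800, H(V|U=3) = 1.0000
Weighted sum = 0.702 bits.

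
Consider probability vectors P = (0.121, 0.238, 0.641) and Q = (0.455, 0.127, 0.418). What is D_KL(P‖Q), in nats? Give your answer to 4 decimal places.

0.2633 nats

D(P‖Q) = Σ p·ln(p/q).
  0.121·ln(0.121/0.455) = -0.16027
  0.238·ln(0.238/0.127) = 0.14948
  0.641·ln(0.641/0.418) = 0.27406
D(P‖Q) = 0.2633 nats.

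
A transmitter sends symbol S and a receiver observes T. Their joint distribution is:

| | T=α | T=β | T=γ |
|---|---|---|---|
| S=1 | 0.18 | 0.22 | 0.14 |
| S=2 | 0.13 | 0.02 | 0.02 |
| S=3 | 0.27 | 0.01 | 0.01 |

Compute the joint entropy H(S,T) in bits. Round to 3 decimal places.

H(S,T) = −Σ p(x,y)·log₂ p(x,y) over all 9 cells.
  cell (1,α): −0.18·log₂0.18 = 0.4453
  cell (1,β): −0.22·log₂0.22 = 0.4806
  cell (1,γ): −0.14·log₂0.14 = 0.3971
  cell (2,α): −0.13·log₂0.13 = 0.3826
  cell (2,β): −0.02·log₂0.02 = 0.1129
  cell (2,γ): −0.02·log₂0.02 = 0.1129
  cell (3,α): −0.27·log₂0.27 = 0.5100
  cell (3,β): −0.01·log₂0.01 = 0.0664
  cell (3,γ): −0.01·log₂0.01 = 0.0664
Sum = 2.574 bits.

2.574 bits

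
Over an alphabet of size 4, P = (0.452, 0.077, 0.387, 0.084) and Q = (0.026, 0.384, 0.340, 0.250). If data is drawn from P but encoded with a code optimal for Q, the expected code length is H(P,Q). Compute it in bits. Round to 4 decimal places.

3.2566 bits

H(P,Q) = −Σ p·log₂ q.
  −0.452·log₂(0.026) = 2.37994
  −0.077·log₂(0.384) = 0.10632
  −0.387·log₂(0.340) = 0.60232
  −0.084·log₂(0.250) = 0.16800
H(P,Q) = 3.2566 bits.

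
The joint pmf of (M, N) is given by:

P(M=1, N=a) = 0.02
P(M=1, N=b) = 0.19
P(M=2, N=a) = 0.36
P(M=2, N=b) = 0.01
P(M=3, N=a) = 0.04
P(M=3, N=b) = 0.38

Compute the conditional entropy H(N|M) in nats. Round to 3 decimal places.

Marginals: p(M) = (0.2100, 0.3700, 0.4200), p(N) = (0.4200, 0.5800).
H(N|M) = Σ p(M) · H(N|M=·).
  M=1: p=0.2100, H(N|M=1) = 0.3145
  M=2: p=0.3700, H(N|M=2) = 0.1243
  M=3: p=0.4200, H(N|M=3) = 0.3145
Weighted sum = 0.244 nats.

0.244 nats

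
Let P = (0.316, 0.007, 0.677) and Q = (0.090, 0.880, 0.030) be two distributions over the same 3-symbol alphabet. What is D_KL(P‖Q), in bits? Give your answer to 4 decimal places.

3.5676 bits

D(P‖Q) = Σ p·log₂(p/q).
  0.316·log₂(0.316/0.090) = 0.57257
  0.007·log₂(0.007/0.880) = -0.04882
  0.677·log₂(0.677/0.030) = 3.04387
D(P‖Q) = 3.5676 bits.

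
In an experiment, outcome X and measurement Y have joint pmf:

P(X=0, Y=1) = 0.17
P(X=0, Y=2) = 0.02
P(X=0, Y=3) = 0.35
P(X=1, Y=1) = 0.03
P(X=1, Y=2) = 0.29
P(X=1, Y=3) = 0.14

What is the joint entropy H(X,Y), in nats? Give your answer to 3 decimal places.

1.486 nats

H(X,Y) = −Σ p(x,y)·ln p(x,y) over all 6 cells.
  cell (0,1): −0.17·ln0.17 = 0.3012
  cell (0,2): −0.02·ln0.02 = 0.0782
  cell (0,3): −0.35·ln0.35 = 0.3674
  cell (1,1): −0.03·ln0.03 = 0.1052
  cell (1,2): −0.29·ln0.29 = 0.3590
  cell (1,3): −0.14·ln0.14 = 0.2753
Sum = 1.486 nats.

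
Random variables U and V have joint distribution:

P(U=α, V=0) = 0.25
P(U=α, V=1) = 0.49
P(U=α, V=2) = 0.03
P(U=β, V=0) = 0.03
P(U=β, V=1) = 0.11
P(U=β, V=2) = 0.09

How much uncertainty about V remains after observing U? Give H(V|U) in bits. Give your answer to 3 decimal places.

1.193 bits

Chain rule: H(V|U) = H(U,V) − H(U).
Marginals: p(U) = (0.7700, 0.2300), p(V) = (0.2800, 0.6000, 0.1200).
H(U,V) = 1.9708 bits; H(U) = 0.7780 bits.
H(V|U) = 1.9708 − 0.7780 = 1.193 bits.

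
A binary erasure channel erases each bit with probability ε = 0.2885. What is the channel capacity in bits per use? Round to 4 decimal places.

Binary erasure channel: capacity C = 1 − ε.
C = 1 − 0.2885 = 0.7115 bits per channel use.

0.7115 bits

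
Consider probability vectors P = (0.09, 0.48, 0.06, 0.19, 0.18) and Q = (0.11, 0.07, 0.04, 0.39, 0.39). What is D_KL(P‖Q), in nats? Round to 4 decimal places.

D(P‖Q) = Σ p·ln(p/q).
  0.09·ln(0.09/0.11) = -0.01806
  0.48·ln(0.48/0.07) = 0.92414
  0.06·ln(0.06/0.04) = 0.02433
  0.19·ln(0.19/0.39) = -0.13663
  0.18·ln(0.18/0.39) = -0.13917
D(P‖Q) = 0.6546 nats.

0.6546 nats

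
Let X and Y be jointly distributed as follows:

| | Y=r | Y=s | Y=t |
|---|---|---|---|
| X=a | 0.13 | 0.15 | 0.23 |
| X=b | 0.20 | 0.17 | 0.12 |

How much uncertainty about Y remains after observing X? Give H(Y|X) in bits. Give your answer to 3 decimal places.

1.547 bits

Marginals: p(X) = (0.5100, 0.4900), p(Y) = (0.3300, 0.3200, 0.3500).
H(Y|X) = Σ p(X) · H(Y|X=·).
  X=a: p=0.5100, H(Y|X=a) = 1.5401
  X=b: p=0.4900, H(Y|X=b) = 1.5546
Weighted sum = 1.547 bits.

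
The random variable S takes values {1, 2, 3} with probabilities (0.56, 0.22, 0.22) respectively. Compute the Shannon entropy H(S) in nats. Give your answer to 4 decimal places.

0.9909 nats

H(S) = −Σ p·ln p.
  −(0.56)·ln(0.56) = 0.32470
  −(0.22)·ln(0.22) = 0.33311
  −(0.22)·ln(0.22) = 0.33311
Sum: 0.32470 + 0.33311 + 0.33311 = 0.9909 nats.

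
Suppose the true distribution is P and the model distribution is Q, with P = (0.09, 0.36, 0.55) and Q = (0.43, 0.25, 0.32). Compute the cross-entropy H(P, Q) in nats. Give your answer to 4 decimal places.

1.2017 nats

H(P,Q) = −Σ p·ln q.
  −0.09·ln(0.43) = 0.07596
  −0.36·ln(0.25) = 0.49907
  −0.55·ln(0.32) = 0.62669
H(P,Q) = 1.2017 nats.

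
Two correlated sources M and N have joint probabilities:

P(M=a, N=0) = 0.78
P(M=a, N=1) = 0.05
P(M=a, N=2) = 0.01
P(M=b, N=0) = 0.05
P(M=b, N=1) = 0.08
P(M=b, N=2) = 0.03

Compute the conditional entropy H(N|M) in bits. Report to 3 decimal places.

0.587 bits

Marginals: p(M) = (0.8400, 0.1600), p(N) = (0.8300, 0.1300, 0.0400).
H(N|M) = Σ p(M) · H(N|M=·).
  M=a: p=0.8400, H(N|M=a) = 0.4177
  M=b: p=0.1600, H(N|M=b) = 1.4772
Weighted sum = 0.587 bits.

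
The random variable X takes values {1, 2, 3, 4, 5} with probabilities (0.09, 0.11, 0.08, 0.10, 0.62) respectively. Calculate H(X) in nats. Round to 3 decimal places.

1.188 nats

H(X) = −Σ p·ln p.
  −(0.09)·ln(0.09) = 0.2167
  −(0.11)·ln(0.11) = 0.2428
  −(0.08)·ln(0.08) = 0.2021
  −(0.10)·ln(0.10) = 0.2303
  −(0.62)·ln(0.62) = 0.2964
Sum: 0.2167 + 0.2428 + 0.2021 + 0.2303 + 0.2964 = 1.188 nats.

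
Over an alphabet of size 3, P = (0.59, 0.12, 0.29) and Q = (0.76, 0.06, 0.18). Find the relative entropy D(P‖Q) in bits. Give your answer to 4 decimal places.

D(P‖Q) = Σ p·log₂(p/q).
  0.59·log₂(0.59/0.76) = -0.21552
  0.12·log₂(0.12/0.06) = 0.12000
  0.29·log₂(0.29/0.18) = 0.19954
D(P‖Q) = 0.1040 bits.

0.1040 bits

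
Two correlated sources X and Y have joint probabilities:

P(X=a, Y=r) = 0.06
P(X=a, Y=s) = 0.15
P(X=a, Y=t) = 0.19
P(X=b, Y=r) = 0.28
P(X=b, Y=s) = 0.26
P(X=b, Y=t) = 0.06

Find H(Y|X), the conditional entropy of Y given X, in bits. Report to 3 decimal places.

Marginals: p(X) = (0.4000, 0.6000), p(Y) = (0.3400, 0.4100, 0.2500).
H(Y|X) = Σ p(X) · H(Y|X=·).
  X=a: p=0.4000, H(Y|X=a) = 1.4513
  X=b: p=0.6000, H(Y|X=b) = 1.3681
Weighted sum = 1.401 bits.

1.401 bits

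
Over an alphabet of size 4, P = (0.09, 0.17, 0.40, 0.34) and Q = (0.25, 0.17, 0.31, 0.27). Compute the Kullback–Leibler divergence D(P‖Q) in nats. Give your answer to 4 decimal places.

0.0884 nats

D(P‖Q) = Σ p·ln(p/q).
  0.09·ln(0.09/0.25) = -0.09195
  0.17·ln(0.17/0.17) = 0.00000
  0.40·ln(0.40/0.31) = 0.10196
  0.34·ln(0.34/0.27) = 0.07838
D(P‖Q) = 0.0884 nats.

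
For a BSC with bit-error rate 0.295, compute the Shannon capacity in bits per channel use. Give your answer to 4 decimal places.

Binary symmetric channel: C = 1 − h₂(ε) where h₂ is the binary entropy function.
h₂(0.295) = −0.295·log₂0.295 − 0.705·log₂0.705 = 0.8751.
C = 1 − 0.8751 = 0.1249 bits per channel use.

0.1249 bits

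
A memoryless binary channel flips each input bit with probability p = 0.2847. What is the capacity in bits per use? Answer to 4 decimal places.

0.1382 bits

Binary symmetric channel: C = 1 − h₂(ε) where h₂ is the binary entropy function.
h₂(0.2847) = −0.2847·log₂0.2847 − 0.7153·log₂0.7153 = 0.8618.
C = 1 − 0.8618 = 0.1382 bits per channel use.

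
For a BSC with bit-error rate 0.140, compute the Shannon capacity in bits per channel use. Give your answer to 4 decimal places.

0.4158 bits

Binary symmetric channel: C = 1 − h₂(ε) where h₂ is the binary entropy function.
h₂(0.140) = −0.140·log₂0.140 − 0.860·log₂0.860 = 0.5842.
C = 1 − 0.5842 = 0.4158 bits per channel use.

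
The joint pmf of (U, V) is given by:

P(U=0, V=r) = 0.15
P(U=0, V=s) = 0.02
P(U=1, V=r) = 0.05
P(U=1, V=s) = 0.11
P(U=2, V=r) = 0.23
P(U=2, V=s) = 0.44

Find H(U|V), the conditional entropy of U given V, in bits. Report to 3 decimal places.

Marginals: p(U) = (0.1700, 0.1600, 0.6700), p(V) = (0.4300, 0.5700).
H(U|V) = Σ p(V) · H(U|V=·).
  V=r: p=0.4300, H(U|V=r) = 1.3738
  V=s: p=0.5700, H(U|V=s) = 0.9159
Weighted sum = 1.113 bits.

1.113 bits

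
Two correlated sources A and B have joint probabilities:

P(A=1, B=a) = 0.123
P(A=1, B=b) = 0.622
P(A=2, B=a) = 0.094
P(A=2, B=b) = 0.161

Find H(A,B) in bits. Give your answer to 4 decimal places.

H(A,B) = −Σ p(x,y)·log₂ p(x,y) over all 4 cells.
  cell (1,a): −0.123·log₂0.123 = 0.37186
  cell (1,b): −0.622·log₂0.622 = 0.42608
  cell (2,a): −0.094·log₂0.094 = 0.32065
  cell (2,b): −0.161·log₂0.161 = 0.42421
Sum = 1.5428 bits.

1.5428 bits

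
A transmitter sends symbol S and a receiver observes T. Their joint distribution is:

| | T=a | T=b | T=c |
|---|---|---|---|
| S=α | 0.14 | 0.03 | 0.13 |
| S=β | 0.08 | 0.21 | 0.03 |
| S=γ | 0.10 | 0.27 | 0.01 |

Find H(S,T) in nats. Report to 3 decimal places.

1.911 nats

H(S,T) = −Σ p(x,y)·ln p(x,y) over all 9 cells.
  cell (α,a): −0.14·ln0.14 = 0.2753
  cell (α,b): −0.03·ln0.03 = 0.1052
  cell (α,c): −0.13·ln0.13 = 0.2652
  cell (β,a): −0.08·ln0.08 = 0.2021
  cell (β,b): −0.21·ln0.21 = 0.3277
  cell (β,c): −0.03·ln0.03 = 0.1052
  cell (γ,a): −0.10·ln0.10 = 0.2303
  cell (γ,b): −0.27·ln0.27 = 0.3535
  cell (γ,c): −0.01·ln0.01 = 0.0461
Sum = 1.911 nats.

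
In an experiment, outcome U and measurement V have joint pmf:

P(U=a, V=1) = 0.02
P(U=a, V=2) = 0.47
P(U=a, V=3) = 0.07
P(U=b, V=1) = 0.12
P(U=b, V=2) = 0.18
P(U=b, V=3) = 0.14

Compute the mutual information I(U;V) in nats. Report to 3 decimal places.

Marginals: p(U) = (0.5600, 0.4400), p(V) = (0.1400, 0.6500, 0.2100).
I(U;V) = Σ p(x,y)·ln[p(x,y)/(p(x)p(y))].
  (a,1): 0.02·ln(0.2551) = -0.0273
  (a,2): 0.47·ln(1.2912) = 0.1201
  (a,3): 0.07·ln(0.5952) = -0.0363
  (b,1): 0.12·ln(1.9481) = 0.0800
  (b,2): 0.18·ln(0.6294) = -0.0833
  (b,3): 0.14·ln(1.5152) = 0.0582
Sum = 0.111 nats.

0.111 nats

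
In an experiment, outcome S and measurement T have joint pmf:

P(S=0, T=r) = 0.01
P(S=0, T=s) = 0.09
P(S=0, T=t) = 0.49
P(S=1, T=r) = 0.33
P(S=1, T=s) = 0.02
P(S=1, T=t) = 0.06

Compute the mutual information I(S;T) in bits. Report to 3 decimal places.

Marginals: p(S) = (0.5900, 0.4100), p(T) = (0.3400, 0.1100, 0.5500).
I(S;T) = Σ p(x,y)·log₂[p(x,y)/(p(x)p(y))].
  (0,r): 0.01·log₂(0.0499) = -0.0433
  (0,s): 0.09·log₂(1.3867) = 0.0425
  (0,t): 0.49·log₂(1.5100) = 0.2913
  (1,r): 0.33·log₂(2.3673) = 0.4103
  (1,s): 0.02·log₂(0.4435) = -0.0235
  (1,t): 0.06·log₂(0.2661) = -0.1146
Sum = 0.563 bits.

0.563 bits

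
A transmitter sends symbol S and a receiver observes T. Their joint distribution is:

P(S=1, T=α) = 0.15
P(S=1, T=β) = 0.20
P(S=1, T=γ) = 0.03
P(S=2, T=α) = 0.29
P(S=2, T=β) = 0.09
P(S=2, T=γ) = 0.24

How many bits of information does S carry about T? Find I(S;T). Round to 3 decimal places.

Marginals: p(S) = (0.3800, 0.6200), p(T) = (0.4400, 0.2900, 0.2700).
I(S;T) = Σ p(x,y)·log₂[p(x,y)/(p(x)p(y))].
  (1,α): 0.15·log₂(0.8971) = -0.0235
  (1,β): 0.20·log₂(1.8149) = 0.1720
  (1,γ): 0.03·log₂(0.2924) = -0.0532
  (2,α): 0.29·log₂(1.0630) = 0.0256
  (2,β): 0.09·log₂(0.5006) = -0.0899
  (2,γ): 0.24·log₂(1.4337) = 0.1247
Sum = 0.156 bits.

0.156 bits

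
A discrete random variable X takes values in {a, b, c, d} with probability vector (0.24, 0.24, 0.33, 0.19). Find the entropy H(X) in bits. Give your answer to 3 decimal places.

1.971 bits

H(X) = −Σ p·log₂ p.
  −(0.24)·log₂(0.24) = 0.4941
  −(0.24)·log₂(0.24) = 0.4941
  −(0.33)·log₂(0.33) = 0.5278
  −(0.19)·log₂(0.19) = 0.4552
Sum: 0.4941 + 0.4941 + 0.5278 + 0.4552 = 1.971 bits.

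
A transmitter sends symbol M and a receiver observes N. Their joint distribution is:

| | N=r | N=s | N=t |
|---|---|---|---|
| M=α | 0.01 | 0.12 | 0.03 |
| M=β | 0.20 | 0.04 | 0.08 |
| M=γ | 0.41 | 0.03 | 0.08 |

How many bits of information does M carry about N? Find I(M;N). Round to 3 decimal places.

0.280 bits

Marginals: p(M) = (0.1600, 0.3200, 0.5200), p(N) = (0.6200, 0.1900, 0.1900).
I(M;N) = Σ p(x,y)·log₂[p(x,y)/(p(x)p(y))].
  (α,r): 0.01·log₂(0.1008) = -0.0331
  (α,s): 0.12·log₂(3.9474) = 0.2377
  (α,t): 0.03·log₂(0.9868) = -0.0006
  (β,r): 0.20·log₂(1.0081) = 0.0023
  (β,s): 0.04·log₂(0.6579) = -0.0242
  (β,t): 0.08·log₂(1.3158) = 0.0317
  (γ,r): 0.41·log₂(1.2717) = 0.1422
  (γ,s): 0.03·log₂(0.3036) = -0.0516
  (γ,t): 0.08·log₂(0.8097) = -0.0244
Sum = 0.280 bits.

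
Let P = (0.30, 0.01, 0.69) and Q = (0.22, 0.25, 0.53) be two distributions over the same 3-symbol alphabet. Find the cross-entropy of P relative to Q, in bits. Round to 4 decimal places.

1.3073 bits

H(P,Q) = −Σ p·log₂ q.
  −0.30·log₂(0.22) = 0.65533
  −0.01·log₂(0.25) = 0.02000
  −0.69·log₂(0.53) = 0.63200
H(P,Q) = 1.3073 bits.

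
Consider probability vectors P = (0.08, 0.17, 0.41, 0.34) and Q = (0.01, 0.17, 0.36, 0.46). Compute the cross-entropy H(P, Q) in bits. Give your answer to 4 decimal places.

H(P,Q) = −Σ p·log₂ q.
  −0.08·log₂(0.01) = 0.53151
  −0.17·log₂(0.17) = 0.43459
  −0.41·log₂(0.36) = 0.60431
  −0.34·log₂(0.46) = 0.38090
H(P,Q) = 1.9513 bits.

1.9513 bits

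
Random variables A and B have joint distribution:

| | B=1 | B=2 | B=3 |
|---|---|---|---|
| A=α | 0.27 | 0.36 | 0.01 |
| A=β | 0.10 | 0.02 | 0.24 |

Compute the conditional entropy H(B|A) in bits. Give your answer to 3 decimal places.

1.104 bits

Chain rule: H(B|A) = H(A,B) − H(A).
Marginals: p(A) = (0.6400, 0.3600), p(B) = (0.3700, 0.3800, 0.2500).
H(A,B) = 2.0463 bits; H(A) = 0.9427 bits.
H(B|A) = 2.0463 − 0.9427 = 1.104 bits.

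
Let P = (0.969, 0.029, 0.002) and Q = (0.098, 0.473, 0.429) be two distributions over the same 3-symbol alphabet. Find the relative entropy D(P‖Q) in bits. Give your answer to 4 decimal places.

D(P‖Q) = Σ p·log₂(p/q).
  0.969·log₂(0.969/0.098) = 3.20317
  0.029·log₂(0.029/0.473) = -0.11680
  0.002·log₂(0.002/0.429) = -0.01549
D(P‖Q) = 3.0709 bits.

3.0709 bits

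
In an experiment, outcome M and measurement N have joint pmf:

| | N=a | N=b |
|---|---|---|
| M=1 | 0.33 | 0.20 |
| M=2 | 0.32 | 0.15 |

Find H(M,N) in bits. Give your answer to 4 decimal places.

H(M,N) = −Σ p(x,y)·log₂ p(x,y) over all 4 cells.
  cell (1,a): −0.33·log₂0.33 = 0.52782
  cell (1,b): −0.20·log₂0.20 = 0.46439
  cell (2,a): −0.32·log₂0.32 = 0.52603
  cell (2,b): −0.15·log₂0.15 = 0.41054
Sum = 1.9288 bits.

1.9288 bits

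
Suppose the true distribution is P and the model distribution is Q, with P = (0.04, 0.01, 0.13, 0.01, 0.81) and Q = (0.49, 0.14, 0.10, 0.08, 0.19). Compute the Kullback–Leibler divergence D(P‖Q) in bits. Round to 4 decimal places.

1.5310 bits

D(P‖Q) = Σ p·log₂(p/q).
  0.04·log₂(0.04/0.49) = -0.14459
  0.01·log₂(0.01/0.14) = -0.03807
  0.13·log₂(0.13/0.10) = 0.04921
  0.01·log₂(0.01/0.08) = -0.03000
  0.81·log₂(0.81/0.19) = 1.69446
D(P‖Q) = 1.5310 bits.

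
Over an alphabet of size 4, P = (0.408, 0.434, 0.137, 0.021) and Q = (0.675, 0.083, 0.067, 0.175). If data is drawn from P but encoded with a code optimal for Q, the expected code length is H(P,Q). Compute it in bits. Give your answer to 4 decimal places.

2.3768 bits

H(P,Q) = −Σ p·log₂ q.
  −0.408·log₂(0.675) = 0.23135
  −0.434·log₂(0.083) = 1.55838
  −0.137·log₂(0.067) = 0.53426
  −0.021·log₂(0.175) = 0.05281
H(P,Q) = 2.3768 bits.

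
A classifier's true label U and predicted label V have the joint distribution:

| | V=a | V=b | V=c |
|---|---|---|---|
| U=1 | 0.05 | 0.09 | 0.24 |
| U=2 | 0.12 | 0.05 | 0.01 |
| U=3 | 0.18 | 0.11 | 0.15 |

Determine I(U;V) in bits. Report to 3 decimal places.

0.177 bits

Marginals: p(U) = (0.3800, 0.1800, 0.4400), p(V) = (0.3500, 0.2500, 0.4000).
I(U;V) = H(U) + H(V) − H(U,V).
H(U) = 1.4969, H(V) = 1.5589, H(U,V) = 2.8786.
I(U;V) = 1.4969 + 1.5589 − 2.8786 = 0.177 bits.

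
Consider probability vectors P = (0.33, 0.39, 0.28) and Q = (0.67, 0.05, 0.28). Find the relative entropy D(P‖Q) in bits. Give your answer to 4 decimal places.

0.8186 bits

D(P‖Q) = Σ p·log₂(p/q).
  0.33·log₂(0.33/0.67) = -0.33716
  0.39·log₂(0.39/0.05) = 1.15575
  0.28·log₂(0.28/0.28) = 0.00000
D(P‖Q) = 0.8186 bits.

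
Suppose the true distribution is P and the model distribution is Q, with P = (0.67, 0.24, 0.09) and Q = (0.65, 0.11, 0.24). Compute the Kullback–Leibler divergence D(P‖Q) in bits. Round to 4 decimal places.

0.1721 bits

D(P‖Q) = Σ p·log₂(p/q).
  0.67·log₂(0.67/0.65) = 0.02929
  0.24·log₂(0.24/0.11) = 0.27013
  0.09·log₂(0.09/0.24) = -0.12735
D(P‖Q) = 0.1721 bits.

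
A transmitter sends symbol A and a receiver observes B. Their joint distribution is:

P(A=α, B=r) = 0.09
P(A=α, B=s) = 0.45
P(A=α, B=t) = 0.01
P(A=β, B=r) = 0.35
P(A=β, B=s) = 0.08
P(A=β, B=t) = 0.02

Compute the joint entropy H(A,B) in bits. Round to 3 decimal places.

H(A,B) = −Σ p(x,y)·log₂ p(x,y) over all 6 cells.
  cell (α,r): −0.09·log₂0.09 = 0.3127
  cell (α,s): −0.45·log₂0.45 = 0.5184
  cell (α,t): −0.01·log₂0.01 = 0.0664
  cell (β,r): −0.35·log₂0.35 = 0.5301
  cell (β,s): −0.08·log₂0.08 = 0.2915
  cell (β,t): −0.02·log₂0.02 = 0.1129
Sum = 1.832 bits.

1.832 bits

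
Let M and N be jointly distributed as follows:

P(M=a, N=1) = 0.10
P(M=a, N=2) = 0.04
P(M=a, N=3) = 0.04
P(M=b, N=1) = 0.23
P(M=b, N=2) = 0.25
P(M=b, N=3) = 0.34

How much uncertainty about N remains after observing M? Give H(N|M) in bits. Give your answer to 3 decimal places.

1.540 bits

Chain rule: H(N|M) = H(M,N) − H(M).
Marginals: p(M) = (0.1800, 0.8200), p(N) = (0.3300, 0.2900, 0.3800).
H(M,N) = 2.2205 bits; H(M) = 0.6801 bits.
H(N|M) = 2.2205 − 0.6801 = 1.540 bits.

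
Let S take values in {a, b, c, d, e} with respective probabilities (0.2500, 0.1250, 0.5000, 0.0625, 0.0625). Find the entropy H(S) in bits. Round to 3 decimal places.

H(S) = −Σ p·log₂ p.
  −(0.2500)·log₂(0.2500) = 0.5000
  −(0.1250)·log₂(0.1250) = 0.3750
  −(0.5000)·log₂(0.5000) = 0.5000
  −(0.0625)·log₂(0.0625) = 0.2500
  −(0.0625)·log₂(0.0625) = 0.2500
Sum: 0.5000 + 0.3750 + 0.5000 + 0.2500 + 0.2500 = 1.875 bits.

1.875 bits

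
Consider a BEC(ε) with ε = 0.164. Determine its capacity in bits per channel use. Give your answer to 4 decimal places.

Binary erasure channel: capacity C = 1 − ε.
C = 1 − 0.164 = 0.8360 bits per channel use.

0.8360 bits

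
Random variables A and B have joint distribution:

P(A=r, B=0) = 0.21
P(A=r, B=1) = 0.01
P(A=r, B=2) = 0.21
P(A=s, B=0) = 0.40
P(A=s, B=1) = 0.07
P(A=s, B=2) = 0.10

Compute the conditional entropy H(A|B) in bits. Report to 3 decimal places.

Marginals: p(A) = (0.4300, 0.5700), p(B) = (0.6100, 0.0800, 0.3100).
H(A|B) = Σ p(B) · H(A|B=·).
  B=0: p=0.6100, H(A|B=0) = 0.9288
  B=1: p=0.0800, H(A|B=1) = 0.5436
  B=2: p=0.3100, H(A|B=2) = 0.9072
Weighted sum = 0.891 bits.

0.891 bits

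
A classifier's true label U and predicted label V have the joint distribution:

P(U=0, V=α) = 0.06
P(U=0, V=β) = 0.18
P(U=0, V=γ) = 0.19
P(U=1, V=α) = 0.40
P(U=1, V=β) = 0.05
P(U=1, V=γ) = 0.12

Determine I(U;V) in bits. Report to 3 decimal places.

Marginals: p(U) = (0.4300, 0.5700), p(V) = (0.4600, 0.2300, 0.3100).
I(U;V) = H(U) + H(V) − H(U,V).
H(U) = 0.9858, H(V) = 1.5268, H(U,V) = 2.2560.
I(U;V) = 0.9858 + 1.5268 − 2.2560 = 0.257 bits.

0.257 bits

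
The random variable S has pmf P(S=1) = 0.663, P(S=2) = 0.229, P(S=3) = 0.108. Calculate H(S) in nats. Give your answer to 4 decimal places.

H(S) = −Σ p·ln p.
  −(0.663)·ln(0.663) = 0.27248
  −(0.229)·ln(0.229) = 0.33755
  −(0.108)·ln(0.108) = 0.24037
Sum: 0.27248 + 0.33755 + 0.24037 = 0.8504 nats.

0.8504 nats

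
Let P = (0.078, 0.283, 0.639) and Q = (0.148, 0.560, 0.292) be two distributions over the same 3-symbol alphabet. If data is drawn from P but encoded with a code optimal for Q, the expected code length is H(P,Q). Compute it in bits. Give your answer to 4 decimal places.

1.5866 bits

H(P,Q) = −Σ p·log₂ q.
  −0.078·log₂(0.148) = 0.21499
  −0.283·log₂(0.560) = 0.23673
  −0.639·log₂(0.292) = 1.13484
H(P,Q) = 1.5866 bits.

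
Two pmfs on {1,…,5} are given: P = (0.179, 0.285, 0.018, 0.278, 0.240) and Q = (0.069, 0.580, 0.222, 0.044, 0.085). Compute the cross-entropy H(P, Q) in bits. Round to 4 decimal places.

3.0598 bits

H(P,Q) = −Σ p·log₂ q.
  −0.179·log₂(0.069) = 0.69045
  −0.285·log₂(0.580) = 0.22397
  −0.018·log₂(0.222) = 0.03908
  −0.278·log₂(0.044) = 1.25277
  −0.240·log₂(0.085) = 0.85353
H(P,Q) = 3.0598 bits.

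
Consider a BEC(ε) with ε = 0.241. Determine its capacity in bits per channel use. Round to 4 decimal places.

Binary erasure channel: capacity C = 1 − ε.
C = 1 − 0.241 = 0.7590 bits per channel use.

0.7590 bits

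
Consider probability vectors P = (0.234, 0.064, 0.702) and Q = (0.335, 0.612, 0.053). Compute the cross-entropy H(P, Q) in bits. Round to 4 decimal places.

H(P,Q) = −Σ p·log₂ q.
  −0.234·log₂(0.335) = 0.36920
  −0.064·log₂(0.612) = 0.04534
  −0.702·log₂(0.053) = 2.97498
H(P,Q) = 3.3895 bits.

3.3895 bits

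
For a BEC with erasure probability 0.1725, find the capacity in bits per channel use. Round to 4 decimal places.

Binary erasure channel: capacity C = 1 − ε.
C = 1 − 0.1725 = 0.8275 bits per channel use.

0.8275 bits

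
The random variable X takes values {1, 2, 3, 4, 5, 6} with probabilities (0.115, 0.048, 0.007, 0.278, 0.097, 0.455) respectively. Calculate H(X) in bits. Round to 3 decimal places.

1.976 bits

H(X) = −Σ p·log₂ p.
  −(0.115)·log₂(0.115) = 0.3588
  −(0.048)·log₂(0.048) = 0.2103
  −(0.007)·log₂(0.007) = 0.0501
  −(0.278)·log₂(0.278) = 0.5134
  −(0.097)·log₂(0.097) = 0.3265
  −(0.455)·log₂(0.455) = 0.5169
Sum: 0.3588 + 0.2103 + 0.0501 + 0.5134 + 0.3265 + 0.5169 = 1.976 bits.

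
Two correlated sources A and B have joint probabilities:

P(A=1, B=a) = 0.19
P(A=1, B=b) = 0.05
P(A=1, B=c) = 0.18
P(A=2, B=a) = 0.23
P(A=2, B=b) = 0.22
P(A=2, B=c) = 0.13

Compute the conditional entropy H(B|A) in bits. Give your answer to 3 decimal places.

Chain rule: H(B|A) = H(A,B) − H(A).
Marginals: p(A) = (0.4200, 0.5800), p(B) = (0.4200, 0.2700, 0.3100).
H(A,B) = 2.4675 bits; H(A) = 0.9815 bits.
H(B|A) = 2.4675 − 0.9815 = 1.486 bits.

1.486 bits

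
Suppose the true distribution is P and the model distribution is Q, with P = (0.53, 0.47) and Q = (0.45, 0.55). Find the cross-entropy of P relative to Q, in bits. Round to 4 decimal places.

H(P,Q) = −Σ p·log₂ q.
  −0.53·log₂(0.45) = 0.61056
  −0.47·log₂(0.55) = 0.40537
H(P,Q) = 1.0159 bits.

1.0159 bits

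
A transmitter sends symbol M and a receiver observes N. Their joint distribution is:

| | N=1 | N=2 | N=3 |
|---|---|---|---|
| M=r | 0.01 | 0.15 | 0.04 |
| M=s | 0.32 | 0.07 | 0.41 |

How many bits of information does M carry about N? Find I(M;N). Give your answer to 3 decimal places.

0.264 bits

Marginals: p(M) = (0.2000, 0.8000), p(N) = (0.3300, 0.2200, 0.4500).
I(M;N) = Σ p(x,y)·log₂[p(x,y)/(p(x)p(y))].
  (r,1): 0.01·log₂(0.1515) = -0.0272
  (r,2): 0.15·log₂(3.4091) = 0.2654
  (r,3): 0.04·log₂(0.4444) = -0.0468
  (s,1): 0.32·log₂(1.2121) = 0.0888
  (s,2): 0.07·log₂(0.3977) = -0.0931
  (s,3): 0.41·log₂(1.1389) = 0.0769
Sum = 0.264 bits.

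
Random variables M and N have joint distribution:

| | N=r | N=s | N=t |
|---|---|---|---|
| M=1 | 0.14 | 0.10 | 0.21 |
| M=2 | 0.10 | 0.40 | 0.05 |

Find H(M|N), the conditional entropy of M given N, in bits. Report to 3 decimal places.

Marginals: p(M) = (0.4500, 0.5500), p(N) = (0.2400, 0.5000, 0.2600).
H(M|N) = Σ p(N) · H(M|N=·).
  N=r: p=0.2400, H(M|N=r) = 0.9799
  N=s: p=0.5000, H(M|N=s) = 0.7219
  N=t: p=0.2600, H(M|N=t) = 0.7063
Weighted sum = 0.780 bits.

0.780 bits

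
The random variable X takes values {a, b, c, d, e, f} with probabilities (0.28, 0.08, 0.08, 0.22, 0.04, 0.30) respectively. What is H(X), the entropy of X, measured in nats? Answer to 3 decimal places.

1.584 nats

H(X) = −Σ p·ln p.
  −(0.28)·ln(0.28) = 0.3564
  −(0.08)·ln(0.08) = 0.2021
  −(0.08)·ln(0.08) = 0.2021
  −(0.22)·ln(0.22) = 0.3331
  −(0.04)·ln(0.04) = 0.1288
  −(0.30)·ln(0.30) = 0.3612
Sum: 0.3564 + 0.2021 + 0.2021 + 0.3331 + 0.1288 + 0.3612 = 1.584 nats.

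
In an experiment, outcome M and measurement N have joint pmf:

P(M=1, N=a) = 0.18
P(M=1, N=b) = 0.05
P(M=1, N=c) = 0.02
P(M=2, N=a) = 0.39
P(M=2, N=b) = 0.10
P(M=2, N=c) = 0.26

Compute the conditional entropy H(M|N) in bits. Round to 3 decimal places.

0.755 bits

Chain rule: H(M|N) = H(M,N) − H(N).
Marginals: p(M) = (0.2500, 0.7500), p(N) = (0.5700, 0.1500, 0.2800).
H(M,N) = 2.1416 bits; H(N) = 1.3870 bits.
H(M|N) = 2.1416 − 1.3870 = 0.755 bits.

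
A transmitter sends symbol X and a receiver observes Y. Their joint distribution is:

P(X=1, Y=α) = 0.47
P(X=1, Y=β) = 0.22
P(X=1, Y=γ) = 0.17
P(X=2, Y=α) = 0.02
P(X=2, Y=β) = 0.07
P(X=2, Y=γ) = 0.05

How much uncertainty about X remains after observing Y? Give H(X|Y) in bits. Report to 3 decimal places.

Marginals: p(X) = (0.8600, 0.1400), p(Y) = (0.4900, 0.2900, 0.2200).
H(X|Y) = Σ p(Y) · H(X|Y=·).
  Y=α: p=0.4900, H(X|Y=α) = 0.2460
  Y=β: p=0.2900, H(X|Y=β) = 0.7973
  Y=γ: p=0.2200, H(X|Y=γ) = 0.7732
Weighted sum = 0.522 bits.

0.522 bits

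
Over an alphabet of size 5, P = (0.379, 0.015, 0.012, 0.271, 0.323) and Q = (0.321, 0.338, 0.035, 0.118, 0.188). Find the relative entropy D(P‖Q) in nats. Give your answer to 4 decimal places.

D(P‖Q) = Σ p·ln(p/q).
  0.379·ln(0.379/0.321) = 0.06295
  0.015·ln(0.015/0.338) = -0.04672
  0.012·ln(0.012/0.035) = -0.01285
  0.271·ln(0.271/0.118) = 0.22532
  0.323·ln(0.323/0.188) = 0.17481
D(P‖Q) = 0.4035 nats.

0.4035 nats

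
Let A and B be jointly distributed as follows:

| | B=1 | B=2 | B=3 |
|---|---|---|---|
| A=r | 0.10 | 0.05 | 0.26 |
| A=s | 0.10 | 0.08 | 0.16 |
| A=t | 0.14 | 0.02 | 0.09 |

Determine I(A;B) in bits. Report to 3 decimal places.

0.069 bits

Marginals: p(A) = (0.4100, 0.3400, 0.2500), p(B) = (0.3400, 0.1500, 0.5100).
I(A;B) = H(A) + H(B) − H(A,B).
H(A) = 1.5566, H(B) = 1.4351, H(A,B) = 2.9229.
I(A;B) = 1.5566 + 1.4351 − 2.9229 = 0.069 bits.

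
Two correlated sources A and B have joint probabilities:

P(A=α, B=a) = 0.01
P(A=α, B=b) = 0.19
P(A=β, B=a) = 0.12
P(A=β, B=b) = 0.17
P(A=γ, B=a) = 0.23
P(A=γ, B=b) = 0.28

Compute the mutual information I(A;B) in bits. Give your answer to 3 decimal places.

0.095 bits

Marginals: p(A) = (0.2000, 0.2900, 0.5100), p(B) = (0.3600, 0.6400).
I(A;B) = H(A) + H(B) − H(A,B).
H(A) = 1.4777, H(B) = 0.9427, H(A,B) = 2.3252.
I(A;B) = 1.4777 + 0.9427 − 2.3252 = 0.095 bits.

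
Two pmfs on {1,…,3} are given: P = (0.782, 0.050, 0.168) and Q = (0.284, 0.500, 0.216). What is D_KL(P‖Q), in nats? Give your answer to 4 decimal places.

D(P‖Q) = Σ p·ln(p/q).
  0.782·ln(0.782/0.284) = 0.79207
  0.050·ln(0.050/0.500) = -0.11513
  0.168·ln(0.168/0.216) = -0.04222
D(P‖Q) = 0.6347 nats.

0.6347 nats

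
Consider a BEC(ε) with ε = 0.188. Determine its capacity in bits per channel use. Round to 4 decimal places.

0.8120 bits

Binary erasure channel: capacity C = 1 − ε.
C = 1 − 0.188 = 0.8120 bits per channel use.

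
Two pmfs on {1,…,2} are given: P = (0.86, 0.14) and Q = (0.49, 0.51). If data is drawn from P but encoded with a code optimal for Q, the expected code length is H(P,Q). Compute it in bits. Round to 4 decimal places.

1.0211 bits

H(P,Q) = −Σ p·log₂ q.
  −0.86·log₂(0.49) = 0.88507
  −0.14·log₂(0.51) = 0.13600
H(P,Q) = 1.0211 bits.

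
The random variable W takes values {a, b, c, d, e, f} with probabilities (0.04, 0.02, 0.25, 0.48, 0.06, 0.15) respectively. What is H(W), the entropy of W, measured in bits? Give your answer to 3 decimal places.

1.961 bits

H(W) = −Σ p·log₂ p.
  −(0.04)·log₂(0.04) = 0.1858
  −(0.02)·log₂(0.02) = 0.1129
  −(0.25)·log₂(0.25) = 0.5000
  −(0.48)·log₂(0.48) = 0.5083
  −(0.06)·log₂(0.06) = 0.2435
  −(0.15)·log₂(0.15) = 0.4105
Sum: 0.1858 + 0.1129 + 0.5000 + 0.5083 + 0.2435 + 0.4105 = 1.961 bits.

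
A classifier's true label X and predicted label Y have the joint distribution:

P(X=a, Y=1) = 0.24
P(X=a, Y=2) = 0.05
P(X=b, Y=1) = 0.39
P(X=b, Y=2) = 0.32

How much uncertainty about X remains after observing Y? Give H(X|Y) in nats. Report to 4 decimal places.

Marginals: p(X) = (0.2900, 0.7100), p(Y) = (0.6300, 0.3700).
H(X|Y) = Σ p(Y) · H(X|Y=·).
  Y=1: p=0.6300, H(X|Y=1) = 0.6645
  Y=2: p=0.3700, H(X|Y=2) = 0.3960
Weighted sum = 0.5652 nats.

0.5652 nats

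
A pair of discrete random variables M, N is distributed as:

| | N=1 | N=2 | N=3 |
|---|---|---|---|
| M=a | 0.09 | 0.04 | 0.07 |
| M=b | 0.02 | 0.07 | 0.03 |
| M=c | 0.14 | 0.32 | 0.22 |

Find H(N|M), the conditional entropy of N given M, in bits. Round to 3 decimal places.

Chain rule: H(N|M) = H(M,N) − H(M).
Marginals: p(M) = (0.2000, 0.1200, 0.6800), p(N) = (0.2500, 0.4300, 0.3200).
H(M,N) = 2.7039 bits; H(M) = 1.2098 bits.
H(N|M) = 2.7039 − 1.2098 = 1.494 bits.

1.494 bits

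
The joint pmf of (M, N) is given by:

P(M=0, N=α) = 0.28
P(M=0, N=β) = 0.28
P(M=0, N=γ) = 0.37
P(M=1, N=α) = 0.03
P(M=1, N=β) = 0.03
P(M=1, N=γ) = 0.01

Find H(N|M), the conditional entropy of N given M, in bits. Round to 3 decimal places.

1.563 bits

Chain rule: H(N|M) = H(M,N) − H(M).
Marginals: p(M) = (0.9300, 0.0700), p(N) = (0.3100, 0.3100, 0.3800).
H(M,N) = 1.9291 bits; H(M) = 0.3659 bits.
H(N|M) = 1.9291 − 0.3659 = 1.563 bits.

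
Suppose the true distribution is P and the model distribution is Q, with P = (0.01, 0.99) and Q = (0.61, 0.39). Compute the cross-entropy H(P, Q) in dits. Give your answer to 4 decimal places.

H(P,Q) = −Σ p·log₁₀ q.
  −0.01·log₁₀(0.61) = 0.00215
  −0.99·log₁₀(0.39) = 0.40485
H(P,Q) = 0.4070 dits.

0.4070 dits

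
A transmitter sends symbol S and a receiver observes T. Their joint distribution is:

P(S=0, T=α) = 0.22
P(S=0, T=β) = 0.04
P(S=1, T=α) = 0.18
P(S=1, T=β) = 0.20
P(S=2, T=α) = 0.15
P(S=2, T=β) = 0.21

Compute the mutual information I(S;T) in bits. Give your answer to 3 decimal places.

0.100 bits

Marginals: p(S) = (0.2600, 0.3800, 0.3600), p(T) = (0.5500, 0.4500).
I(S;T) = Σ p(x,y)·log₂[p(x,y)/(p(x)p(y))].
  (0,α): 0.22·log₂(1.5385) = 0.1367
  (0,β): 0.04·log₂(0.3419) = -0.0619
  (1,α): 0.18·log₂(0.8612) = -0.0388
  (1,β): 0.20·log₂(1.1696) = 0.0452
  (2,α): 0.15·log₂(0.7576) = -0.0601
  (2,β): 0.21·log₂(1.2963) = 0.0786
Sum = 0.100 bits.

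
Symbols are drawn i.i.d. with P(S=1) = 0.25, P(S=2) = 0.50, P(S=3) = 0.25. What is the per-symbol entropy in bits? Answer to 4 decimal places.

1.5000 bits

H(S) = −Σ p·log₂ p.
  −(0.25)·log₂(0.25) = 0.50000
  −(0.50)·log₂(0.50) = 0.50000
  −(0.25)·log₂(0.25) = 0.50000
Sum: 0.50000 + 0.50000 + 0.50000 = 1.5000 bits.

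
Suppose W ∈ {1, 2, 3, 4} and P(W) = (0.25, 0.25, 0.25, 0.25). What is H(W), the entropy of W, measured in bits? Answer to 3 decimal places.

H(W) = −Σ p·log₂ p.
  −(0.25)·log₂(0.25) = 0.5000
  −(0.25)·log₂(0.25) = 0.5000
  −(0.25)·log₂(0.25) = 0.5000
  −(0.25)·log₂(0.25) = 0.5000
Sum: 0.5000 + 0.5000 + 0.5000 + 0.5000 = 2.000 bits.

2.000 bits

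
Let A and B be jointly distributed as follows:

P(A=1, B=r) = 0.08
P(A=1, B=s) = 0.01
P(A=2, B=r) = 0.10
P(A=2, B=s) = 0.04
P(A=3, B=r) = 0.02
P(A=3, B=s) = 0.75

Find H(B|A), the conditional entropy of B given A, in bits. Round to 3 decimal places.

Chain rule: H(B|A) = H(A,B) − H(A).
Marginals: p(A) = (0.0900, 0.1400, 0.7700), p(B) = (0.2000, 0.8000).
H(A,B) = 1.3000 bits; H(A) = 1.0001 bits.
H(B|A) = 1.3000 − 1.0001 = 0.300 bits.

0.300 bits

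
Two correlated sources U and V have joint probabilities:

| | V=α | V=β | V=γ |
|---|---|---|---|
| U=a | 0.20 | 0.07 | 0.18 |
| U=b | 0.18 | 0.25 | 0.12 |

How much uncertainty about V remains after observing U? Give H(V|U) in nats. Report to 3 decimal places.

1.038 nats

Chain rule: H(V|U) = H(U,V) − H(U).
Marginals: p(U) = (0.4500, 0.5500), p(V) = (0.3800, 0.3200, 0.3000).
H(U,V) = 1.7264 nats; H(U) = 0.6881 nats.
H(V|U) = 1.7264 − 0.6881 = 1.038 nats.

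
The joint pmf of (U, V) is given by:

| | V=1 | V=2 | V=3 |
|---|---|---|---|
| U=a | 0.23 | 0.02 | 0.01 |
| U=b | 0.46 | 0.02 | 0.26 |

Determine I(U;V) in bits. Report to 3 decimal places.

0.091 bits

Marginals: p(U) = (0.2600, 0.7400), p(V) = (0.6900, 0.0400, 0.2700).
I(U;V) = Σ p(x,y)·log₂[p(x,y)/(p(x)p(y))].
  (a,1): 0.23·log₂(1.2821) = 0.0824
  (a,2): 0.02·log₂(1.9231) = 0.0189
  (a,3): 0.01·log₂(0.1425) = -0.0281
  (b,1): 0.46·log₂(0.9009) = -0.0693
  (b,2): 0.02·log₂(0.6757) = -0.0113
  (b,3): 0.26·log₂(1.3013) = 0.0988
Sum = 0.091 bits.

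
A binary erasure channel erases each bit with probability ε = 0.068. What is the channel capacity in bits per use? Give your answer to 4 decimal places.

Binary erasure channel: capacity C = 1 − ε.
C = 1 − 0.068 = 0.9320 bits per channel use.

0.9320 bits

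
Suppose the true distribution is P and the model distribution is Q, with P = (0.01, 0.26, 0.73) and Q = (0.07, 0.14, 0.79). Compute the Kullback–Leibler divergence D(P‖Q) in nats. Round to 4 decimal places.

0.0838 nats

D(P‖Q) = Σ p·ln(p/q).
  0.01·ln(0.01/0.07) = -0.01946
  0.26·ln(0.26/0.14) = 0.16095
  0.73·ln(0.73/0.79) = -0.05766
D(P‖Q) = 0.0838 nats.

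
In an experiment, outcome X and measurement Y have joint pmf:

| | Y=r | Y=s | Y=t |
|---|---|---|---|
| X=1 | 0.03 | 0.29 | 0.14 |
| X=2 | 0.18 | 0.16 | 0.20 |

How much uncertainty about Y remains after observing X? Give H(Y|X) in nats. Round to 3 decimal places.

Chain rule: H(Y|X) = H(X,Y) − H(X).
Marginals: p(X) = (0.4600, 0.5400), p(Y) = (0.2100, 0.4500, 0.3400).
H(X,Y) = 1.6632 nats; H(X) = 0.6899 nats.
H(Y|X) = 1.6632 − 0.6899 = 0.973 nats.

0.973 nats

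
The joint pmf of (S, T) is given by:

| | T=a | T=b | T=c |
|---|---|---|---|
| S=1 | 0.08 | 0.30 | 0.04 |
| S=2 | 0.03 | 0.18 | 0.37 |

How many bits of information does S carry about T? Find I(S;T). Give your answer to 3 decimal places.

Marginals: p(S) = (0.4200, 0.5800), p(T) = (0.1100, 0.4800, 0.4100).
I(S;T) = Σ p(x,y)·log₂[p(x,y)/(p(x)p(y))].
  (1,a): 0.08·log₂(1.7316) = 0.0634
  (1,b): 0.30·log₂(1.4881) = 0.1720
  (1,c): 0.04·log₂(0.2323) = -0.0842
  (2,a): 0.03·log₂(0.4702) = -0.0327
  (2,b): 0.18·log₂(0.6466) = -0.1132
  (2,c): 0.37·log₂(1.5559) = 0.2360
Sum = 0.241 bits.

0.241 bits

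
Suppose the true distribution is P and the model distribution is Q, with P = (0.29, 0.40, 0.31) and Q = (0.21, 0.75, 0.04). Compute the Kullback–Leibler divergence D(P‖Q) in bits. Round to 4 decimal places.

D(P‖Q) = Σ p·log₂(p/q).
  0.29·log₂(0.29/0.21) = 0.13504
  0.40·log₂(0.40/0.75) = -0.36276
  0.31·log₂(0.31/0.04) = 0.91580
D(P‖Q) = 0.6881 bits.

0.6881 bits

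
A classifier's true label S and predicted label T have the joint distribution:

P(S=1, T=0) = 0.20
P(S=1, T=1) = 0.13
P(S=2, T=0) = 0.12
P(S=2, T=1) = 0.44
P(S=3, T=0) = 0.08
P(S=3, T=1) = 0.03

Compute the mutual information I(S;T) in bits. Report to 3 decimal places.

Marginals: p(S) = (0.3300, 0.5600, 0.1100), p(T) = (0.4000, 0.6000).
I(S;T) = H(S) + H(T) − H(S,T).
H(S) = 1.3465, H(T) = 0.9710, H(S,T) = 2.1785.
I(S;T) = 1.3465 + 0.9710 − 2.1785 = 0.139 bits.

0.139 bits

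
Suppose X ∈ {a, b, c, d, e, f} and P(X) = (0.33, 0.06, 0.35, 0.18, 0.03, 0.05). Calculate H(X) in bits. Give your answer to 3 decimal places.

H(X) = −Σ p·log₂ p.
  −(0.33)·log₂(0.33) = 0.5278
  −(0.06)·log₂(0.06) = 0.2435
  −(0.35)·log₂(0.35) = 0.5301
  −(0.18)·log₂(0.18) = 0.4453
  −(0.03)·log₂(0.03) = 0.1518
  −(0.05)·log₂(0.05) = 0.2161
Sum: 0.5278 + 0.2435 + 0.5301 + 0.4453 + 0.1518 + 0.2161 = 2.115 bits.

2.115 bits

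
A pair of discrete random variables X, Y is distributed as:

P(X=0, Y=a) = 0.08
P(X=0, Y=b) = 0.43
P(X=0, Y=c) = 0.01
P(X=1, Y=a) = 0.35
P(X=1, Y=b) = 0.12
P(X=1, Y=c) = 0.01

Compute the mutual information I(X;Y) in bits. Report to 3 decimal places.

0.265 bits

Marginals: p(X) = (0.5200, 0.4800), p(Y) = (0.4300, 0.5500, 0.0200).
I(X;Y) = Σ p(x,y)·log₂[p(x,y)/(p(x)p(y))].
  (0,a): 0.08·log₂(0.3578) = -0.1186
  (0,b): 0.43·log₂(1.5035) = 0.2530
  (0,c): 0.01·log₂(0.9615) = -0.0006
  (1,a): 0.35·log₂(1.6957) = 0.2667
  (1,b): 0.12·log₂(0.4545) = -0.1365
  (1,c): 0.01·log₂(1.0417) = 0.0006
Sum = 0.265 bits.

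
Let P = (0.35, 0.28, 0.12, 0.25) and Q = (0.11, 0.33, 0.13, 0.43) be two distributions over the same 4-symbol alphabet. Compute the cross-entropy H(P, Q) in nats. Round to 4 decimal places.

1.5388 nats

H(P,Q) = −Σ p·ln q.
  −0.35·ln(0.11) = 0.77255
  −0.28·ln(0.33) = 0.31043
  −0.12·ln(0.13) = 0.24483
  −0.25·ln(0.43) = 0.21099
H(P,Q) = 1.5388 nats.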